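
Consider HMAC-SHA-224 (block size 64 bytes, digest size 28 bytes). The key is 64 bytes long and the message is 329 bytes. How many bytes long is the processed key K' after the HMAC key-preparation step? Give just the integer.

64

Key is 64 ≤ 64 bytes, zero-padded: |K'| = 64.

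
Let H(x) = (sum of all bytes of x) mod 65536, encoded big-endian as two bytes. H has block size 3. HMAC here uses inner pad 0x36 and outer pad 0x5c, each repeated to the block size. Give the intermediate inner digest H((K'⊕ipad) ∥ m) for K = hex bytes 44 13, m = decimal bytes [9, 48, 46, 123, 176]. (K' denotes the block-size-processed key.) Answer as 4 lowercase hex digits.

025f

Key hex bytes 44 13 is 2 bytes ≤ B = 3; zero-pad to 3 bytes: K' = 44 13 00.
K' ⊕ ipad = 72 25 36.
Inner input = 72 25 36 ∥ 09 30 2e 7b b0.
Inner hash: sum = 114+37+54+9+48+46+123+176 = 607 → 02 5f.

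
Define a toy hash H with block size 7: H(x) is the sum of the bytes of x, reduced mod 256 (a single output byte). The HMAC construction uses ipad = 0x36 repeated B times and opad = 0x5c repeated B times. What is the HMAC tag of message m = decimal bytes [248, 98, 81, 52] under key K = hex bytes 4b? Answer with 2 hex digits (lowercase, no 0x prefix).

df

Key hex bytes 4b is 1 byte ≤ B = 7; zero-pad to 7 bytes: K' = 4b 00 00 00 00 00 00.
K' ⊕ ipad = 7d 36 36 36 36 36 36.  K' ⊕ opad = 17 5c 5c 5c 5c 5c 5c.
Inner input = (K'⊕ipad) ∥ m = 7d 36 36 36 36 36 36 ∥ f8 62 51 34.
Inner hash: sum = 125+54+54+54+54+54+54+248+98+81+52 = 928; mod 256 = 160 → a0.
Outer input = (K'⊕opad) ∥ inner = 17 5c 5c 5c 5c 5c 5c ∥ a0.
Outer hash (tag): sum = 23+92+92+92+92+92+92+160 = 735; mod 256 = 223 → df.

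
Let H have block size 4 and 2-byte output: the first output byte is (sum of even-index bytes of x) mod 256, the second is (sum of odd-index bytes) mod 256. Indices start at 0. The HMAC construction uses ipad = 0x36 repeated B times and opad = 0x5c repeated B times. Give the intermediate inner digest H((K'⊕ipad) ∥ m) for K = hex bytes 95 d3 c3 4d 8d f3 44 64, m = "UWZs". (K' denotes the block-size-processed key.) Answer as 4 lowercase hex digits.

0441

Key hex bytes 95 d3 c3 4d 8d f3 44 64 is 8 bytes > B = 4, so hash it first: H(key) = 29 77, then zero-pad to 4 bytes: K' = 29 77 00 00.
K' ⊕ ipad = 1f 41 36 36.
Inner input = 1f 41 36 36 ∥ 55 57 5a 73.
Inner hash: even-index sum = 260 mod 256 = 4; odd-index sum = 321 mod 256 = 65 → 04 41.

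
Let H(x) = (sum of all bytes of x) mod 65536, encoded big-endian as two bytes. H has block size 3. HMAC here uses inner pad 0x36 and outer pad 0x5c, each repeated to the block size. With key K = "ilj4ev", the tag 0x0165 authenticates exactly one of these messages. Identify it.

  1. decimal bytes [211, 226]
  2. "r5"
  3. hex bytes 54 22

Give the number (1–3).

Key "ilj4ev" = 69 6c 6a 34 65 76 is 6 bytes > B = 3, so hash it first: H(key) = 02 4e, then zero-pad to 3 bytes: K' = 02 4e 00.
K' ⊕ ipad = 34 78 36; K' ⊕ opad = 5e 12 5c.
m1: inner = H(34 78 36 d3 e2) = 02 97; tag = H(5e 12 5c 02 97) = 0165 ← matches
m2: inner = H(34 78 36 72 35) = 01 89; tag = H(5e 12 5c 01 89) = 0156
m3: inner = H(34 78 36 54 22) = 01 58; tag = H(5e 12 5c 01 58) = 0125

1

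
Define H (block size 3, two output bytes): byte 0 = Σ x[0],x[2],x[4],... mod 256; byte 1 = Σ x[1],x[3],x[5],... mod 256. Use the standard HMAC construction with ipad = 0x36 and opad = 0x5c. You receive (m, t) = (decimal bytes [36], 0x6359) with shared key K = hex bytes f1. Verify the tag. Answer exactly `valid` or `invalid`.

valid

Key hex bytes f1 is 1 byte ≤ B = 3; zero-pad to 3 bytes: K' = f1 00 00.
K' ⊕ ipad = c7 36 36; K' ⊕ opad = ad 5c 5c.
Inner hash: even-index sum = 253 mod 256 = 253; odd-index sum = 90 mod 256 = 90 → fd 5a.
Outer hash (recomputed tag): even-index sum = 355 mod 256 = 99; odd-index sum = 345 mod 256 = 89 → 63 59.
Recomputed tag = 6359; claimed = 6359 → match.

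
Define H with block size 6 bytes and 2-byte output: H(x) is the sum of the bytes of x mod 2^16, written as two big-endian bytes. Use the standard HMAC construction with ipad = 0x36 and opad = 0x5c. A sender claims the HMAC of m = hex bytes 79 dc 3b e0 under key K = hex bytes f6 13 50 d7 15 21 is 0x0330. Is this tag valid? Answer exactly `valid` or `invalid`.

Key hex bytes f6 13 50 d7 15 21 is exactly B = 6 bytes: K' = f6 13 50 d7 15 21.
K' ⊕ ipad = c0 25 66 e1 23 17; K' ⊕ opad = aa 4f 0c 8b 49 7d.
Inner hash: sum = 192+37+102+225+35+23+121+220+59+224 = 1238 → 04 d6.
Outer hash (recomputed tag): sum = 170+79+12+139+73+125+4+214 = 816 → 03 30.
Recomputed tag = 0330; claimed = 0330 → match.

valid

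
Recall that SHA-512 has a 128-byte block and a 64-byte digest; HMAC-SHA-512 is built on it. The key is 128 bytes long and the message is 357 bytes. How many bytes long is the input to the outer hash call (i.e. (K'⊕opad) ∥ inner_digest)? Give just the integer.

192

Key is 128 ≤ 128 bytes, zero-padded: |K'| = 128.
Outer input = (K'⊕opad) ∥ H(inner) → 128 + 64 = 192 bytes.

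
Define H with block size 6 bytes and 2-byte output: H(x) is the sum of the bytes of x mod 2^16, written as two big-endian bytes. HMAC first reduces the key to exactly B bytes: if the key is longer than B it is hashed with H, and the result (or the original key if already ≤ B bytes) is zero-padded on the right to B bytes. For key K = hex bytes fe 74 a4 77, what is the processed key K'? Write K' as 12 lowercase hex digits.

Key hex bytes fe 74 a4 77 is 4 bytes ≤ B = 6; zero-pad to 6 bytes: K' = fe 74 a4 77 00 00.

fe74a4770000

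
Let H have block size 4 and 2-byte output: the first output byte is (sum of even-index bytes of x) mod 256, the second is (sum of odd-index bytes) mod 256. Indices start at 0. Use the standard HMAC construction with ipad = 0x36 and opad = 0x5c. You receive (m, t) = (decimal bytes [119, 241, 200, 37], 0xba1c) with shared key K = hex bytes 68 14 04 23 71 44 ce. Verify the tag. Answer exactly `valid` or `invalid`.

invalid

Key hex bytes 68 14 04 23 71 44 ce is 7 bytes > B = 4, so hash it first: H(key) = ab 7b, then zero-pad to 4 bytes: K' = ab 7b 00 00.
K' ⊕ ipad = 9d 4d 36 36; K' ⊕ opad = f7 27 5c 5c.
Inner hash: even-index sum = 530 mod 256 = 18; odd-index sum = 409 mod 256 = 153 → 12 99.
Outer hash (recomputed tag): even-index sum = 357 mod 256 = 101; odd-index sum = 284 mod 256 = 28 → 65 1c.
Recomputed tag = 651c; claimed = ba1c → mismatch.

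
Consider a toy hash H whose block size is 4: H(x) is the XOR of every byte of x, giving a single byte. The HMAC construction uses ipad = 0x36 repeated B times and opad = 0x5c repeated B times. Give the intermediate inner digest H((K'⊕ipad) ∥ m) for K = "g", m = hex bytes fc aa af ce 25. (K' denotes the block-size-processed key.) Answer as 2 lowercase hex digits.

Key "g" = 67 is 1 byte ≤ B = 4; zero-pad to 4 bytes: K' = 67 00 00 00.
K' ⊕ ipad = 51 36 36 36.
Inner input = 51 36 36 36 ∥ fc aa af ce 25.
Inner hash: XOR 51⊕36⊕36⊕36⊕fc⊕aa⊕af⊕ce⊕25 = 75.

75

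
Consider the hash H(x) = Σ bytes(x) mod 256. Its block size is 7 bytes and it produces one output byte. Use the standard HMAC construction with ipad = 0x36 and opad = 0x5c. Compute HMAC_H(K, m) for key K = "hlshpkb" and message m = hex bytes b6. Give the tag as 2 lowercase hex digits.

70

Key "hlshpkb" = 68 6c 73 68 70 6b 62 is exactly B = 7 bytes: K' = 68 6c 73 68 70 6b 62.
K' ⊕ ipad = 5e 5a 45 5e 46 5d 54.  K' ⊕ opad = 34 30 2f 34 2c 37 3e.
Inner input = (K'⊕ipad) ∥ m = 5e 5a 45 5e 46 5d 54 ∥ b6.
Inner hash: sum = 94+90+69+94+70+93+84+182 = 776; mod 256 = 8 → 08.
Outer input = (K'⊕opad) ∥ inner = 34 30 2f 34 2c 37 3e ∥ 08.
Outer hash (tag): sum = 52+48+47+52+44+55+62+8 = 368; mod 256 = 112 → 70.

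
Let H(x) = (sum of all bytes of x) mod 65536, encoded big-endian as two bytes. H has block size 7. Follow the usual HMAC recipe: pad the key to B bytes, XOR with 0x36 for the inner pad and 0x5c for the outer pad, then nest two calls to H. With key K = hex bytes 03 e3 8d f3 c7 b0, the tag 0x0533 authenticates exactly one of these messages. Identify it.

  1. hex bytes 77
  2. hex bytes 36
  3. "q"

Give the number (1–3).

1

Key hex bytes 03 e3 8d f3 c7 b0 is 6 bytes ≤ B = 7; zero-pad to 7 bytes: K' = 03 e3 8d f3 c7 b0 00.
K' ⊕ ipad = 35 d5 bb c5 f1 86 36; K' ⊕ opad = 5f bf d1 af 9b ec 5c.
m1: inner = H(35 d5 bb c5 f1 86 36 77) = 04 ae; tag = H(5f bf d1 af 9b ec 5c 04 ae) = 0533 ← matches
m2: inner = H(35 d5 bb c5 f1 86 36 36) = 04 6d; tag = H(5f bf d1 af 9b ec 5c 04 6d) = 04f2
m3: inner = H(35 d5 bb c5 f1 86 36 71) = 04 a8; tag = H(5f bf d1 af 9b ec 5c 04 a8) = 052d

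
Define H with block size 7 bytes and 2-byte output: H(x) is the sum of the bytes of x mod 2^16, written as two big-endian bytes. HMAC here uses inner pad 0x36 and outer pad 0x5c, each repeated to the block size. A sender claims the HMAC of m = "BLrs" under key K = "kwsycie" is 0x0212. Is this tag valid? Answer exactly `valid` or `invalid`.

Key "kwsycie" = 6b 77 73 79 63 69 65 is exactly B = 7 bytes: K' = 6b 77 73 79 63 69 65.
K' ⊕ ipad = 5d 41 45 4f 55 5f 53; K' ⊕ opad = 37 2b 2f 25 3f 35 39.
Inner hash: sum = 93+65+69+79+85+95+83+66+76+114+115 = 940 → 03 ac.
Outer hash (recomputed tag): sum = 55+43+47+37+63+53+57+3+172 = 530 → 02 12.
Recomputed tag = 0212; claimed = 0212 → match.

valid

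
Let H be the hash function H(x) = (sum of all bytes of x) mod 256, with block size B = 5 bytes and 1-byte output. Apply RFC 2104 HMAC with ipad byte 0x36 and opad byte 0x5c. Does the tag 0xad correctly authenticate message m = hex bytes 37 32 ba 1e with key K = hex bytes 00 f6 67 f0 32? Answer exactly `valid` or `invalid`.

valid

Key hex bytes 00 f6 67 f0 32 is exactly B = 5 bytes: K' = 00 f6 67 f0 32.
K' ⊕ ipad = 36 c0 51 c6 04; K' ⊕ opad = 5c aa 3b ac 6e.
Inner hash: sum = 54+192+81+198+4+55+50+186+30 = 850; mod 256 = 82 → 52.
Outer hash (recomputed tag): sum = 92+170+59+172+110+82 = 685; mod 256 = 173 → ad.
Recomputed tag = ad; claimed = ad → match.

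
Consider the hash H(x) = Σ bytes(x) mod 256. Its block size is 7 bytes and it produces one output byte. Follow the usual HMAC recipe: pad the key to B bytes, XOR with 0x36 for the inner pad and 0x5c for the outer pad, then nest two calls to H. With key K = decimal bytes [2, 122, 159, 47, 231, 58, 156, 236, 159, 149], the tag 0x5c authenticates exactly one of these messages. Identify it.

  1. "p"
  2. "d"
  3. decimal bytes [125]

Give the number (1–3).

Key decimal bytes [2, 122, 159, 47, 231, 58, 156, 236, 159, 149] = 02 7a 9f 2f e7 3a 9c ec 9f 95 is 10 bytes > B = 7, so hash it first: H(key) = 27, then zero-pad to 7 bytes: K' = 27 00 00 00 00 00 00.
K' ⊕ ipad = 11 36 36 36 36 36 36; K' ⊕ opad = 7b 5c 5c 5c 5c 5c 5c.
m1: inner = H(11 36 36 36 36 36 36 70) = c5; tag = H(7b 5c 5c 5c 5c 5c 5c c5) = 68
m2: inner = H(11 36 36 36 36 36 36 64) = b9; tag = H(7b 5c 5c 5c 5c 5c 5c b9) = 5c ← matches
m3: inner = H(11 36 36 36 36 36 36 7d) = d2; tag = H(7b 5c 5c 5c 5c 5c 5c d2) = 75

2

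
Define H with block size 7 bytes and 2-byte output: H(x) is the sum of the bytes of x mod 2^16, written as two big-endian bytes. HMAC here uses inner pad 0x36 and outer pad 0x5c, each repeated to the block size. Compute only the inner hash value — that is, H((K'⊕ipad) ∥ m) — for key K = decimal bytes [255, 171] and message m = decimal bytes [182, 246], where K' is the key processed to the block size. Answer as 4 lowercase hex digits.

Key decimal bytes [255, 171] = ff ab is 2 bytes ≤ B = 7; zero-pad to 7 bytes: K' = ff ab 00 00 00 00 00.
K' ⊕ ipad = c9 9d 36 36 36 36 36.
Inner input = c9 9d 36 36 36 36 36 ∥ b6 f6.
Inner hash: sum = 201+157+54+54+54+54+54+182+246 = 1056 → 04 20.

0420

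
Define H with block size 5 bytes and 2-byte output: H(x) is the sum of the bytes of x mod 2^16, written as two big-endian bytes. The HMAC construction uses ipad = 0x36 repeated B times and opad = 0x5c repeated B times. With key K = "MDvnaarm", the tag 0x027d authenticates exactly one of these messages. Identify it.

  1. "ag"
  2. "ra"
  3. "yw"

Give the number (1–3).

1

Key "MDvnaarm" = 4d 44 76 6e 61 61 72 6d is 8 bytes > B = 5, so hash it first: H(key) = 03 16, then zero-pad to 5 bytes: K' = 03 16 00 00 00.
K' ⊕ ipad = 35 20 36 36 36; K' ⊕ opad = 5f 4a 5c 5c 5c.
m1: inner = H(35 20 36 36 36 61 67) = 01 bf; tag = H(5f 4a 5c 5c 5c 01 bf) = 027d ← matches
m2: inner = H(35 20 36 36 36 72 61) = 01 ca; tag = H(5f 4a 5c 5c 5c 01 ca) = 0288
m3: inner = H(35 20 36 36 36 79 77) = 01 e7; tag = H(5f 4a 5c 5c 5c 01 e7) = 02a5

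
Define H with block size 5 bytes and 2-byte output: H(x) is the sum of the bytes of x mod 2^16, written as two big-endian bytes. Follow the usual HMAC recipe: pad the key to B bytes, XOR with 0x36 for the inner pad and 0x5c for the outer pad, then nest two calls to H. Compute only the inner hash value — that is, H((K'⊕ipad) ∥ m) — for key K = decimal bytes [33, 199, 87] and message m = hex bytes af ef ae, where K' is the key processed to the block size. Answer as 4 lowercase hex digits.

0421

Key decimal bytes [33, 199, 87] = 21 c7 57 is 3 bytes ≤ B = 5; zero-pad to 5 bytes: K' = 21 c7 57 00 00.
K' ⊕ ipad = 17 f1 61 36 36.
Inner input = 17 f1 61 36 36 ∥ af ef ae.
Inner hash: sum = 23+241+97+54+54+175+239+174 = 1057 → 04 21.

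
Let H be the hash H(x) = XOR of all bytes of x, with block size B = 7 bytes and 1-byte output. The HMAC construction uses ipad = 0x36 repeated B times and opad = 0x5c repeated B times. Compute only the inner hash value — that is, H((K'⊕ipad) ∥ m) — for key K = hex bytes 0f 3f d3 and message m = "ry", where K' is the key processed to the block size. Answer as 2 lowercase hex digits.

Key hex bytes 0f 3f d3 is 3 bytes ≤ B = 7; zero-pad to 7 bytes: K' = 0f 3f d3 00 00 00 00.
K' ⊕ ipad = 39 09 e5 36 36 36 36.
Inner input = 39 09 e5 36 36 36 36 ∥ 72 79.
Inner hash: XOR 39⊕09⊕e5⊕36⊕36⊕36⊕36⊕72⊕79 = de.

de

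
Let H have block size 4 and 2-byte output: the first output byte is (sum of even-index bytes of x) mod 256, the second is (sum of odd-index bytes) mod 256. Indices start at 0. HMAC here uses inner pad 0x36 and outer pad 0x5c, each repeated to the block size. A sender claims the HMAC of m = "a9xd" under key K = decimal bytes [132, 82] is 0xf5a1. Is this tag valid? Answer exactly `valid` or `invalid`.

valid

Key decimal bytes [132, 82] = 84 52 is 2 bytes ≤ B = 4; zero-pad to 4 bytes: K' = 84 52 00 00.
K' ⊕ ipad = b2 64 36 36; K' ⊕ opad = d8 0e 5c 5c.
Inner hash: even-index sum = 449 mod 256 = 193; odd-index sum = 311 mod 256 = 55 → c1 37.
Outer hash (recomputed tag): even-index sum = 501 mod 256 = 245; odd-index sum = 161 mod 256 = 161 → f5 a1.
Recomputed tag = f5a1; claimed = f5a1 → match.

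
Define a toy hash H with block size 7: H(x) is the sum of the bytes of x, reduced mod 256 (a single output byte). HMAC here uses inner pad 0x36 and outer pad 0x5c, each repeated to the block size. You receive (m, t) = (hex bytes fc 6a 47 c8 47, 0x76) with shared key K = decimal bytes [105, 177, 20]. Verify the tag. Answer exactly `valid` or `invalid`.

Key decimal bytes [105, 177, 20] = 69 b1 14 is 3 bytes ≤ B = 7; zero-pad to 7 bytes: K' = 69 b1 14 00 00 00 00.
K' ⊕ ipad = 5f 87 22 36 36 36 36; K' ⊕ opad = 35 ed 48 5c 5c 5c 5c.
Inner hash: sum = 95+135+34+54+54+54+54+252+106+71+200+71 = 1180; mod 256 = 156 → 9c.
Outer hash (recomputed tag): sum = 53+237+72+92+92+92+92+156 = 886; mod 256 = 118 → 76.
Recomputed tag = 76; claimed = 76 → match.

valid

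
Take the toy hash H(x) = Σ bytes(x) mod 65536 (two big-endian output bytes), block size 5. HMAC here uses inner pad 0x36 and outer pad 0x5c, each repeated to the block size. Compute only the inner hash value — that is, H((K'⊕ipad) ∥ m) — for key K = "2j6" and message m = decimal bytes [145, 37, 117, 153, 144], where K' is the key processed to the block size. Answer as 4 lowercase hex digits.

0320

Key "2j6" = 32 6a 36 is 3 bytes ≤ B = 5; zero-pad to 5 bytes: K' = 32 6a 36 00 00.
K' ⊕ ipad = 04 5c 00 36 36.
Inner input = 04 5c 00 36 36 ∥ 91 25 75 99 90.
Inner hash: sum = 4+92+0+54+54+145+37+117+153+144 = 800 → 03 20.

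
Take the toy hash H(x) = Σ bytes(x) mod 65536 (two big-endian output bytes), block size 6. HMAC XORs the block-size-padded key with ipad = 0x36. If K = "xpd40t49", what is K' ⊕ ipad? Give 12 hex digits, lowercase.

Key "xpd40t49" = 78 70 64 34 30 74 34 39 is 8 bytes > B = 6, so hash it first: H(key) = 02 91, then zero-pad to 6 bytes: K' = 02 91 00 00 00 00.
XOR each byte with 0x36: 02⊕36=34, 91⊕36=a7, 00⊕36=36, 00⊕36=36, 00⊕36=36, 00⊕36=36.

34a736363636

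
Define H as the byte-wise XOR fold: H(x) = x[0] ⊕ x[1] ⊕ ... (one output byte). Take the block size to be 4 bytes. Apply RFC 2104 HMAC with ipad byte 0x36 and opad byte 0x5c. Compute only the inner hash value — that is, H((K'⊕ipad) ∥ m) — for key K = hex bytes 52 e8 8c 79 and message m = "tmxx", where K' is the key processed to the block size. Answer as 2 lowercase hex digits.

Key hex bytes 52 e8 8c 79 is exactly B = 4 bytes: K' = 52 e8 8c 79.
K' ⊕ ipad = 64 de ba 4f.
Inner input = 64 de ba 4f ∥ 74 6d 78 78.
Inner hash: XOR 64⊕de⊕ba⊕4f⊕74⊕6d⊕78⊕78 = 56.

56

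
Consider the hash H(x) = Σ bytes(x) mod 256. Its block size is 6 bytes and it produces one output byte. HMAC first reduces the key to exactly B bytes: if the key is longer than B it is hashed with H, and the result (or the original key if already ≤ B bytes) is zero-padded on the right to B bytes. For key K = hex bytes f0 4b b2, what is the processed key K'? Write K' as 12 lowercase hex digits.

f04bb2000000

Key hex bytes f0 4b b2 is 3 bytes ≤ B = 6; zero-pad to 6 bytes: K' = f0 4b b2 00 00 00.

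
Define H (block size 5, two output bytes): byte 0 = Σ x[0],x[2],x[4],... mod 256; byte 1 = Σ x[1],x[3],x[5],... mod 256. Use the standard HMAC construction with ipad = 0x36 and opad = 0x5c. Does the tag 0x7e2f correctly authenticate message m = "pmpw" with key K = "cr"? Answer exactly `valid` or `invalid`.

invalid

Key "cr" = 63 72 is 2 bytes ≤ B = 5; zero-pad to 5 bytes: K' = 63 72 00 00 00.
K' ⊕ ipad = 55 44 36 36 36; K' ⊕ opad = 3f 2e 5c 5c 5c.
Inner hash: even-index sum = 421 mod 256 = 165; odd-index sum = 346 mod 256 = 90 → a5 5a.
Outer hash (recomputed tag): even-index sum = 337 mod 256 = 81; odd-index sum = 303 mod 256 = 47 → 51 2f.
Recomputed tag = 512f; claimed = 7e2f → mismatch.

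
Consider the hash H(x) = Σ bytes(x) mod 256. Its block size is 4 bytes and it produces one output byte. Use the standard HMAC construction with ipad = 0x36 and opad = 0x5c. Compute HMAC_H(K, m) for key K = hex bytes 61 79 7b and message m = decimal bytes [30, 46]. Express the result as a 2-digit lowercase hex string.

Key hex bytes 61 79 7b is 3 bytes ≤ B = 4; zero-pad to 4 bytes: K' = 61 79 7b 00.
K' ⊕ ipad = 57 4f 4d 36.  K' ⊕ opad = 3d 25 27 5c.
Inner input = (K'⊕ipad) ∥ m = 57 4f 4d 36 ∥ 1e 2e.
Inner hash: sum = 87+79+77+54+30+46 = 373; mod 256 = 117 → 75.
Outer input = (K'⊕opad) ∥ inner = 3d 25 27 5c ∥ 75.
Outer hash (tag): sum = 61+37+39+92+117 = 346; mod 256 = 90 → 5a.

5a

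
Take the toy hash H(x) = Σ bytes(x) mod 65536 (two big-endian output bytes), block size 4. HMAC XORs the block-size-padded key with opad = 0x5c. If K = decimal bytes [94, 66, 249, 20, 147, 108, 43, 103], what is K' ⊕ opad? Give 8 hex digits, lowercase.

5f625c5c

Key decimal bytes [94, 66, 249, 20, 147, 108, 43, 103] = 5e 42 f9 14 93 6c 2b 67 is 8 bytes > B = 4, so hash it first: H(key) = 03 3e, then zero-pad to 4 bytes: K' = 03 3e 00 00.
XOR each byte with 0x5c: 03⊕5c=5f, 3e⊕5c=62, 00⊕5c=5c, 00⊕5c=5c.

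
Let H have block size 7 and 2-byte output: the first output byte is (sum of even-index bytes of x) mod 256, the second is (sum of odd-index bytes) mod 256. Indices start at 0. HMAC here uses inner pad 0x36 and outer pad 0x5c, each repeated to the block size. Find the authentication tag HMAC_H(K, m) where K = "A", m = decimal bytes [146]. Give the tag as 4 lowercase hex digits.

652d

Key "A" = 41 is 1 byte ≤ B = 7; zero-pad to 7 bytes: K' = 41 00 00 00 00 00 00.
K' ⊕ ipad = 77 36 36 36 36 36 36.  K' ⊕ opad = 1d 5c 5c 5c 5c 5c 5c.
Inner input = (K'⊕ipad) ∥ m = 77 36 36 36 36 36 36 ∥ 92.
Inner hash: even-index sum = 281 mod 256 = 25; odd-index sum = 308 mod 256 = 52 → 19 34.
Outer input = (K'⊕opad) ∥ inner = 1d 5c 5c 5c 5c 5c 5c ∥ 19 34.
Outer hash (tag): even-index sum = 357 mod 256 = 101; odd-index sum = 301 mod 256 = 45 → 65 2d.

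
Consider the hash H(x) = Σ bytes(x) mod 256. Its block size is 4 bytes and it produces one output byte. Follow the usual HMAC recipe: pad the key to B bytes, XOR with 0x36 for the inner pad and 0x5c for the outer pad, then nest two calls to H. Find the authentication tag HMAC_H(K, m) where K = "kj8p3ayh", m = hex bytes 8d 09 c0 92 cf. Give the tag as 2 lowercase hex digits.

df

Key "kj8p3ayh" = 6b 6a 38 70 33 61 79 68 is 8 bytes > B = 4, so hash it first: H(key) = f2, then zero-pad to 4 bytes: K' = f2 00 00 00.
K' ⊕ ipad = c4 36 36 36.  K' ⊕ opad = ae 5c 5c 5c.
Inner input = (K'⊕ipad) ∥ m = c4 36 36 36 ∥ 8d 09 c0 92 cf.
Inner hash: sum = 196+54+54+54+141+9+192+146+207 = 1053; mod 256 = 29 → 1d.
Outer input = (K'⊕opad) ∥ inner = ae 5c 5c 5c ∥ 1d.
Outer hash (tag): sum = 174+92+92+92+29 = 479; mod 256 = 223 → df.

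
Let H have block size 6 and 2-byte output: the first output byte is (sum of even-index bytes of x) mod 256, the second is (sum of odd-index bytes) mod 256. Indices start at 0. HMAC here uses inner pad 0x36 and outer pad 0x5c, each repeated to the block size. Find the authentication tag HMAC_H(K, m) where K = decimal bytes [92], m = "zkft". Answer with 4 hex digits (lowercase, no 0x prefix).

Key decimal bytes [92] = 5c is 1 byte ≤ B = 6; zero-pad to 6 bytes: K' = 5c 00 00 00 00 00.
K' ⊕ ipad = 6a 36 36 36 36 36.  K' ⊕ opad = 00 5c 5c 5c 5c 5c.
Inner input = (K'⊕ipad) ∥ m = 6a 36 36 36 36 36 ∥ 7a 6b 66 74.
Inner hash: even-index sum = 438 mod 256 = 182; odd-index sum = 385 mod 256 = 129 → b6 81.
Outer input = (K'⊕opad) ∥ inner = 00 5c 5c 5c 5c 5c ∥ b6 81.
Outer hash (tag): even-index sum = 366 mod 256 = 110; odd-index sum = 405 mod 256 = 149 → 6e 95.

6e95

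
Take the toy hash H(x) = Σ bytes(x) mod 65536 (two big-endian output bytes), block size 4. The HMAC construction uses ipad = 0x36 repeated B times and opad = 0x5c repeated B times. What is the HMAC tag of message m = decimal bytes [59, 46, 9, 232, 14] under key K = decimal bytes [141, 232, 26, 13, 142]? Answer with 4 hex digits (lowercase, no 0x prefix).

01b2

Key decimal bytes [141, 232, 26, 13, 142] = 8d e8 1a 0d 8e is 5 bytes > B = 4, so hash it first: H(key) = 02 2a, then zero-pad to 4 bytes: K' = 02 2a 00 00.
K' ⊕ ipad = 34 1c 36 36.  K' ⊕ opad = 5e 76 5c 5c.
Inner input = (K'⊕ipad) ∥ m = 34 1c 36 36 ∥ 3b 2e 09 e8 0e.
Inner hash: sum = 52+28+54+54+59+46+9+232+14 = 548 → 02 24.
Outer input = (K'⊕opad) ∥ inner = 5e 76 5c 5c ∥ 02 24.
Outer hash (tag): sum = 94+118+92+92+2+36 = 434 → 01 b2.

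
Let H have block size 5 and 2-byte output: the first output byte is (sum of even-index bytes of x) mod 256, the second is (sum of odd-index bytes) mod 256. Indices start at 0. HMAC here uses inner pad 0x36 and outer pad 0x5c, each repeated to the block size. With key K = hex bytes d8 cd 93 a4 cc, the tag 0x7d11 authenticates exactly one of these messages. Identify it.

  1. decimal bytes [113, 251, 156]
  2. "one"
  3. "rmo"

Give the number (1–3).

Key hex bytes d8 cd 93 a4 cc is exactly B = 5 bytes: K' = d8 cd 93 a4 cc.
K' ⊕ ipad = ee fb a5 92 fa; K' ⊕ opad = 84 91 cf f8 90.
m1: inner = H(ee fb a5 92 fa 71 fb 9c) = 88 9a; tag = H(84 91 cf f8 90 88 9a) = 7d11 ← matches
m2: inner = H(ee fb a5 92 fa 6f 6e 65) = fb 61; tag = H(84 91 cf f8 90 fb 61) = 4484
m3: inner = H(ee fb a5 92 fa 72 6d 6f) = fa 6e; tag = H(84 91 cf f8 90 fa 6e) = 5183

1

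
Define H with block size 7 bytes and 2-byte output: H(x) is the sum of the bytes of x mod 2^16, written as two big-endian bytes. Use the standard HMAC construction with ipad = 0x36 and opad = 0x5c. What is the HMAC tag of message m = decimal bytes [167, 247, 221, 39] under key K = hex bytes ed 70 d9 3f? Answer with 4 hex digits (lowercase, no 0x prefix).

033b

Key hex bytes ed 70 d9 3f is 4 bytes ≤ B = 7; zero-pad to 7 bytes: K' = ed 70 d9 3f 00 00 00.
K' ⊕ ipad = db 46 ef 09 36 36 36.  K' ⊕ opad = b1 2c 85 63 5c 5c 5c.
Inner input = (K'⊕ipad) ∥ m = db 46 ef 09 36 36 36 ∥ a7 f7 dd 27.
Inner hash: sum = 219+70+239+9+54+54+54+167+247+221+39 = 1373 → 05 5d.
Outer input = (K'⊕opad) ∥ inner = b1 2c 85 63 5c 5c 5c ∥ 05 5d.
Outer hash (tag): sum = 177+44+133+99+92+92+92+5+93 = 827 → 03 3b.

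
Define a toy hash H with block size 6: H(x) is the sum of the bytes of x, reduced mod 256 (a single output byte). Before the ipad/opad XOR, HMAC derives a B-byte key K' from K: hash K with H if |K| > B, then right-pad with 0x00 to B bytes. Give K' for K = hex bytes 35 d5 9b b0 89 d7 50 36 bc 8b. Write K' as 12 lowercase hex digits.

|K| = 10 > B = 6, so first hash the key.
H(K): sum = 53+213+155+176+137+215+80+54+188+139 = 1410; mod 256 = 130 → 82.
Zero-pad H(K) = 82 to 6 bytes: K' = 82 00 00 00 00 00.

820000000000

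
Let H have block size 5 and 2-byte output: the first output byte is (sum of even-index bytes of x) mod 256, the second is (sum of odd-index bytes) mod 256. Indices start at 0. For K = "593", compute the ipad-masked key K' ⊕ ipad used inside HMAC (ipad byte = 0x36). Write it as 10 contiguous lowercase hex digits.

Key "593" = 35 39 33 is 3 bytes ≤ B = 5; zero-pad to 5 bytes: K' = 35 39 33 00 00.
XOR each byte with 0x36: 35⊕36=03, 39⊕36=0f, 33⊕36=05, 00⊕36=36, 00⊕36=36.

030f053636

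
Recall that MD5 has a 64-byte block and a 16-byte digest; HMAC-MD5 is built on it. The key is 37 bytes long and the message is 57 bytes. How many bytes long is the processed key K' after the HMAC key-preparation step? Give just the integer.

Key is 37 ≤ 64 bytes, zero-padded: |K'| = 64.

64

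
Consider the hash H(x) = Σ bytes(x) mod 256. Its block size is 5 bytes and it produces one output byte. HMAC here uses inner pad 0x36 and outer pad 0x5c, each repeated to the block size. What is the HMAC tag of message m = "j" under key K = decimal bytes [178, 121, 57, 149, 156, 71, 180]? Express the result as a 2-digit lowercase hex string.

24

Key decimal bytes [178, 121, 57, 149, 156, 71, 180] = b2 79 39 95 9c 47 b4 is 7 bytes > B = 5, so hash it first: H(key) = 90, then zero-pad to 5 bytes: K' = 90 00 00 00 00.
K' ⊕ ipad = a6 36 36 36 36.  K' ⊕ opad = cc 5c 5c 5c 5c.
Inner input = (K'⊕ipad) ∥ m = a6 36 36 36 36 ∥ 6a.
Inner hash: sum = 166+54+54+54+54+106 = 488; mod 256 = 232 → e8.
Outer input = (K'⊕opad) ∥ inner = cc 5c 5c 5c 5c ∥ e8.
Outer hash (tag): sum = 204+92+92+92+92+232 = 804; mod 256 = 36 → 24.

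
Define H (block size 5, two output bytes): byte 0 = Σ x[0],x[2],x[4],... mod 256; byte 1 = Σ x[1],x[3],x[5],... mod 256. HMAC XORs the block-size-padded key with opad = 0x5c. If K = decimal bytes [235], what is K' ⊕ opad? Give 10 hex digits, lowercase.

Key decimal bytes [235] = eb is 1 byte ≤ B = 5; zero-pad to 5 bytes: K' = eb 00 00 00 00.
XOR each byte with 0x5c: eb⊕5c=b7, 00⊕5c=5c, 00⊕5c=5c, 00⊕5c=5c, 00⊕5c=5c.

b75c5c5c5c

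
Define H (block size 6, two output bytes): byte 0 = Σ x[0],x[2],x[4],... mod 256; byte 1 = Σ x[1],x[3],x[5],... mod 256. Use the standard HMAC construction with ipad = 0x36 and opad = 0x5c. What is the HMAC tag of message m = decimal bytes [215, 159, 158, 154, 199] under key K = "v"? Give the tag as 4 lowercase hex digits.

caef

Key "v" = 76 is 1 byte ≤ B = 6; zero-pad to 6 bytes: K' = 76 00 00 00 00 00.
K' ⊕ ipad = 40 36 36 36 36 36.  K' ⊕ opad = 2a 5c 5c 5c 5c 5c.
Inner input = (K'⊕ipad) ∥ m = 40 36 36 36 36 36 ∥ d7 9f 9e 9a c7.
Inner hash: even-index sum = 744 mod 256 = 232; odd-index sum = 475 mod 256 = 219 → e8 db.
Outer input = (K'⊕opad) ∥ inner = 2a 5c 5c 5c 5c 5c ∥ e8 db.
Outer hash (tag): even-index sum = 458 mod 256 = 202; odd-index sum = 495 mod 256 = 239 → ca ef.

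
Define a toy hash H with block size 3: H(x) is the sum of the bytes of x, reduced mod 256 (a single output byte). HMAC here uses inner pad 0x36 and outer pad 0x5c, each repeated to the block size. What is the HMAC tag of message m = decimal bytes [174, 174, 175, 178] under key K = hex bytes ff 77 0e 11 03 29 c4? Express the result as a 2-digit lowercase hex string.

6d

Key hex bytes ff 77 0e 11 03 29 c4 is 7 bytes > B = 3, so hash it first: H(key) = 85, then zero-pad to 3 bytes: K' = 85 00 00.
K' ⊕ ipad = b3 36 36.  K' ⊕ opad = d9 5c 5c.
Inner input = (K'⊕ipad) ∥ m = b3 36 36 ∥ ae ae af b2.
Inner hash: sum = 179+54+54+174+174+175+178 = 988; mod 256 = 220 → dc.
Outer input = (K'⊕opad) ∥ inner = d9 5c 5c ∥ dc.
Outer hash (tag): sum = 217+92+92+220 = 621; mod 256 = 109 → 6d.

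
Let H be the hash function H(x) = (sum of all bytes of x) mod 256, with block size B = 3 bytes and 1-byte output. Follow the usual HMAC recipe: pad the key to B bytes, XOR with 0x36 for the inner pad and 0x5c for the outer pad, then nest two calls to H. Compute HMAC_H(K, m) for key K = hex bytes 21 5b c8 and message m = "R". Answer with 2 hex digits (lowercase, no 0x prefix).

Key hex bytes 21 5b c8 is exactly B = 3 bytes: K' = 21 5b c8.
K' ⊕ ipad = 17 6d fe.  K' ⊕ opad = 7d 07 94.
Inner input = (K'⊕ipad) ∥ m = 17 6d fe ∥ 52.
Inner hash: sum = 23+109+254+82 = 468; mod 256 = 212 → d4.
Outer input = (K'⊕opad) ∥ inner = 7d 07 94 ∥ d4.
Outer hash (tag): sum = 125+7+148+212 = 492; mod 256 = 236 → ec.

ec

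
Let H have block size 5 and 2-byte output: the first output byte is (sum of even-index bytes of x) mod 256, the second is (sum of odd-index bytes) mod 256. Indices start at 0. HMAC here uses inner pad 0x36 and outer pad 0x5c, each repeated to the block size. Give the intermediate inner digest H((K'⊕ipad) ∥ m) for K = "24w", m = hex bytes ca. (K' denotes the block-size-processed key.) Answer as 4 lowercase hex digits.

7b02

Key "24w" = 32 34 77 is 3 bytes ≤ B = 5; zero-pad to 5 bytes: K' = 32 34 77 00 00.
K' ⊕ ipad = 04 02 41 36 36.
Inner input = 04 02 41 36 36 ∥ ca.
Inner hash: even-index sum = 123 mod 256 = 123; odd-index sum = 258 mod 256 = 2 → 7b 02.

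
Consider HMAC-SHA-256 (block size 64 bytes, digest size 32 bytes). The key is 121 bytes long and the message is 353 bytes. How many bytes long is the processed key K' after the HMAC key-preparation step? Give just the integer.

64

Key is 121 > 64 bytes, so it is hashed to 32 bytes then zero-padded to 64: |K'| = 64.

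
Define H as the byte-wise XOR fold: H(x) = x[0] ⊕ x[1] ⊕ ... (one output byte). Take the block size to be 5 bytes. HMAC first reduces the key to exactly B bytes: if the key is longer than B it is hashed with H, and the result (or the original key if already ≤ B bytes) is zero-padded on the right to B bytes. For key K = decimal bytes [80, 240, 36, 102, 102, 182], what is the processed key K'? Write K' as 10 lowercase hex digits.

|K| = 6 > B = 5, so first hash the key.
H(K): XOR 50⊕f0⊕24⊕66⊕66⊕b6 = 32.
Zero-pad H(K) = 32 to 5 bytes: K' = 32 00 00 00 00.

3200000000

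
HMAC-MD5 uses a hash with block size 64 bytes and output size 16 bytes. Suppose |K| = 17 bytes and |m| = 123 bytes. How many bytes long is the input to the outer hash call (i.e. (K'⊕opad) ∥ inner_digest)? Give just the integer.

80

Key is 17 ≤ 64 bytes, zero-padded: |K'| = 64.
Outer input = (K'⊕opad) ∥ H(inner) → 64 + 16 = 80 bytes.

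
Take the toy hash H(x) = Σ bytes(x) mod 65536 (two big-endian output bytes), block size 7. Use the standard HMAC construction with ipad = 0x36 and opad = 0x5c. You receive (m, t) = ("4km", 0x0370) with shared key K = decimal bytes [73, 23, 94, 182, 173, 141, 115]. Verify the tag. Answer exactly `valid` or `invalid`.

valid

Key decimal bytes [73, 23, 94, 182, 173, 141, 115] = 49 17 5e b6 ad 8d 73 is exactly B = 7 bytes: K' = 49 17 5e b6 ad 8d 73.
K' ⊕ ipad = 7f 21 68 80 9b bb 45; K' ⊕ opad = 15 4b 02 ea f1 d1 2f.
Inner hash: sum = 127+33+104+128+155+187+69+52+107+109 = 1071 → 04 2f.
Outer hash (recomputed tag): sum = 21+75+2+234+241+209+47+4+47 = 880 → 03 70.
Recomputed tag = 0370; claimed = 0370 → match.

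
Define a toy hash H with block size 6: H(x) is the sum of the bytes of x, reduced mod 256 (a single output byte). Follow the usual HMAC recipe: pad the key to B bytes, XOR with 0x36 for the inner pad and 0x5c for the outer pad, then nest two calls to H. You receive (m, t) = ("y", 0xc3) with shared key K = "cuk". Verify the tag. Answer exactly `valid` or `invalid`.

Key "cuk" = 63 75 6b is 3 bytes ≤ B = 6; zero-pad to 6 bytes: K' = 63 75 6b 00 00 00.
K' ⊕ ipad = 55 43 5d 36 36 36; K' ⊕ opad = 3f 29 37 5c 5c 5c.
Inner hash: sum = 85+67+93+54+54+54+121 = 528; mod 256 = 16 → 10.
Outer hash (recomputed tag): sum = 63+41+55+92+92+92+16 = 451; mod 256 = 195 → c3.
Recomputed tag = c3; claimed = c3 → match.

valid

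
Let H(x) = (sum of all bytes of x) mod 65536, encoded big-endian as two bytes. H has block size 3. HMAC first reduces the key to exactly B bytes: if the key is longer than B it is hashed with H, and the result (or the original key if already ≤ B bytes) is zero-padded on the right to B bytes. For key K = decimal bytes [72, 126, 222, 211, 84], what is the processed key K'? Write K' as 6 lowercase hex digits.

|K| = 5 > B = 3, so first hash the key.
H(K): sum = 72+126+222+211+84 = 715 → 02 cb.
Zero-pad H(K) = 02 cb to 3 bytes: K' = 02 cb 00.

02cb00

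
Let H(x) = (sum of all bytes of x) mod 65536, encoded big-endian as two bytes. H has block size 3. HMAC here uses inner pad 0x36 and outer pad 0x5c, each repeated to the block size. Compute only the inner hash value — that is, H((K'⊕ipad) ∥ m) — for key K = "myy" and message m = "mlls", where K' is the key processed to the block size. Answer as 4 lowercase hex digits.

02b1

Key "myy" = 6d 79 79 is exactly B = 3 bytes: K' = 6d 79 79.
K' ⊕ ipad = 5b 4f 4f.
Inner input = 5b 4f 4f ∥ 6d 6c 6c 73.
Inner hash: sum = 91+79+79+109+108+108+115 = 689 → 02 b1.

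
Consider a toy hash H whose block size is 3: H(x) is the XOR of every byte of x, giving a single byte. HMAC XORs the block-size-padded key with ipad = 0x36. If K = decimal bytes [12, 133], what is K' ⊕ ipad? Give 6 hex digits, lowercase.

3ab336

Key decimal bytes [12, 133] = 0c 85 is 2 bytes ≤ B = 3; zero-pad to 3 bytes: K' = 0c 85 00.
XOR each byte with 0x36: 0c⊕36=3a, 85⊕36=b3, 00⊕36=36.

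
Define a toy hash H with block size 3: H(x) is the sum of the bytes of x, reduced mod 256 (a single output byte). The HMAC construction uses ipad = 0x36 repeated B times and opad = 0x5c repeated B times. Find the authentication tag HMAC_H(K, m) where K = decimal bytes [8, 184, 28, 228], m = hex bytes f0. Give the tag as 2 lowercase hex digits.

Key decimal bytes [8, 184, 28, 228] = 08 b8 1c e4 is 4 bytes > B = 3, so hash it first: H(key) = c0, then zero-pad to 3 bytes: K' = c0 00 00.
K' ⊕ ipad = f6 36 36.  K' ⊕ opad = 9c 5c 5c.
Inner input = (K'⊕ipad) ∥ m = f6 36 36 ∥ f0.
Inner hash: sum = 246+54+54+240 = 594; mod 256 = 82 → 52.
Outer input = (K'⊕opad) ∥ inner = 9c 5c 5c ∥ 52.
Outer hash (tag): sum = 156+92+92+82 = 422; mod 256 = 166 → a6.

a6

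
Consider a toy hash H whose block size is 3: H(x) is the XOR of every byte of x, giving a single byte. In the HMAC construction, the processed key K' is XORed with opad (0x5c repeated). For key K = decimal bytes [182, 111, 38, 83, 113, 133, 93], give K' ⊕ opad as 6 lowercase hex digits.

Key decimal bytes [182, 111, 38, 83, 113, 133, 93] = b6 6f 26 53 71 85 5d is 7 bytes > B = 3, so hash it first: H(key) = 05, then zero-pad to 3 bytes: K' = 05 00 00.
XOR each byte with 0x5c: 05⊕5c=59, 00⊕5c=5c, 00⊕5c=5c.

595c5c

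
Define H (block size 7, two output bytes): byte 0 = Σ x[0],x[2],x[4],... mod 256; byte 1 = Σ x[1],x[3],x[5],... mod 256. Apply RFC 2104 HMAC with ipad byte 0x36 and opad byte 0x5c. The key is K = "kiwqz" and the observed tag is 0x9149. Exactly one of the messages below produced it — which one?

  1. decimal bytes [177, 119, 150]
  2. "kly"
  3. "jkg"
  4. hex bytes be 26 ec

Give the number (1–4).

3

Key "kiwqz" = 6b 69 77 71 7a is 5 bytes ≤ B = 7; zero-pad to 7 bytes: K' = 6b 69 77 71 7a 00 00.
K' ⊕ ipad = 5d 5f 41 47 4c 36 36; K' ⊕ opad = 37 35 2b 2d 26 5c 5c.
m1: inner = H(5d 5f 41 47 4c 36 36 b1 77 96) = 97 23; tag = H(37 35 2b 2d 26 5c 5c 97 23) = 0755
m2: inner = H(5d 5f 41 47 4c 36 36 6b 6c 79) = 8c c0; tag = H(37 35 2b 2d 26 5c 5c 8c c0) = a44a
m3: inner = H(5d 5f 41 47 4c 36 36 6a 6b 67) = 8b ad; tag = H(37 35 2b 2d 26 5c 5c 8b ad) = 9149 ← matches
m4: inner = H(5d 5f 41 47 4c 36 36 be 26 ec) = 46 86; tag = H(37 35 2b 2d 26 5c 5c 46 86) = 6a04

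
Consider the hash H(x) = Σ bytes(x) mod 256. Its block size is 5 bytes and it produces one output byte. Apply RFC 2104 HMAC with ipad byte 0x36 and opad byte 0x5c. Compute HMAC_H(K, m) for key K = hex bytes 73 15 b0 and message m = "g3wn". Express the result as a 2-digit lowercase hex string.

f5

Key hex bytes 73 15 b0 is 3 bytes ≤ B = 5; zero-pad to 5 bytes: K' = 73 15 b0 00 00.
K' ⊕ ipad = 45 23 86 36 36.  K' ⊕ opad = 2f 49 ec 5c 5c.
Inner input = (K'⊕ipad) ∥ m = 45 23 86 36 36 ∥ 67 33 77 6e.
Inner hash: sum = 69+35+134+54+54+103+51+119+110 = 729; mod 256 = 217 → d9.
Outer input = (K'⊕opad) ∥ inner = 2f 49 ec 5c 5c ∥ d9.
Outer hash (tag): sum = 47+73+236+92+92+217 = 757; mod 256 = 245 → f5.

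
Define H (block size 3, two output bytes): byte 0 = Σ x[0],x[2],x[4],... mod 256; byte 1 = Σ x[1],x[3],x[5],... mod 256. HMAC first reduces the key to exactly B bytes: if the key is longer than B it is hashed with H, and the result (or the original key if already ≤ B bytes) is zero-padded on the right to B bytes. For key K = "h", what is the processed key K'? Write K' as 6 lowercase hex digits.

680000

Key "h" = 68 is 1 byte ≤ B = 3; zero-pad to 3 bytes: K' = 68 00 00.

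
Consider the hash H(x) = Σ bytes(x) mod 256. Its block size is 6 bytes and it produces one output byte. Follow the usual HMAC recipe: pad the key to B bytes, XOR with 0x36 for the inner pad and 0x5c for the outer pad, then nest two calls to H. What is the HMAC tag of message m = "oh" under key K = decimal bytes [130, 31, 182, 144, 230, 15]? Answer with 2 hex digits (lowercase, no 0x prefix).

Key decimal bytes [130, 31, 182, 144, 230, 15] = 82 1f b6 90 e6 0f is exactly B = 6 bytes: K' = 82 1f b6 90 e6 0f.
K' ⊕ ipad = b4 29 80 a6 d0 39.  K' ⊕ opad = de 43 ea cc ba 53.
Inner input = (K'⊕ipad) ∥ m = b4 29 80 a6 d0 39 ∥ 6f 68.
Inner hash: sum = 180+41+128+166+208+57+111+104 = 995; mod 256 = 227 → e3.
Outer input = (K'⊕opad) ∥ inner = de 43 ea cc ba 53 ∥ e3.
Outer hash (tag): sum = 222+67+234+204+186+83+227 = 1223; mod 256 = 199 → c7.

c7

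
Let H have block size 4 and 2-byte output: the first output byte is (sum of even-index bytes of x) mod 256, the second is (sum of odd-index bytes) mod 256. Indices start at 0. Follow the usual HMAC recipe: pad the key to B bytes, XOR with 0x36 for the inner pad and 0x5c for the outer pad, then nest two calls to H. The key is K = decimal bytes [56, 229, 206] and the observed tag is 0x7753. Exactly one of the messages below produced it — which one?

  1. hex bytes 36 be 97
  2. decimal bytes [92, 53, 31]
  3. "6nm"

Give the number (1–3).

Key decimal bytes [56, 229, 206] = 38 e5 ce is 3 bytes ≤ B = 4; zero-pad to 4 bytes: K' = 38 e5 ce 00.
K' ⊕ ipad = 0e d3 f8 36; K' ⊕ opad = 64 b9 92 5c.
m1: inner = H(0e d3 f8 36 36 be 97) = d3 c7; tag = H(64 b9 92 5c d3 c7) = c9dc
m2: inner = H(0e d3 f8 36 5c 35 1f) = 81 3e; tag = H(64 b9 92 5c 81 3e) = 7753 ← matches
m3: inner = H(0e d3 f8 36 36 6e 6d) = a9 77; tag = H(64 b9 92 5c a9 77) = 9f8c

2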